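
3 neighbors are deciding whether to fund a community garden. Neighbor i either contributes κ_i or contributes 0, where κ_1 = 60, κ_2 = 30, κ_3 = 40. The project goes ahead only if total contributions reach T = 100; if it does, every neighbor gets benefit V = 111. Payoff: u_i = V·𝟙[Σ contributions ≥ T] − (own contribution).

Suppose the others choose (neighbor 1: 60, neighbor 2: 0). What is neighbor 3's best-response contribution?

Others' total = 60. Contributing 40 brings total to 100 ≥ 100: gain V − κ_3 = 71.
Best response: 40.

40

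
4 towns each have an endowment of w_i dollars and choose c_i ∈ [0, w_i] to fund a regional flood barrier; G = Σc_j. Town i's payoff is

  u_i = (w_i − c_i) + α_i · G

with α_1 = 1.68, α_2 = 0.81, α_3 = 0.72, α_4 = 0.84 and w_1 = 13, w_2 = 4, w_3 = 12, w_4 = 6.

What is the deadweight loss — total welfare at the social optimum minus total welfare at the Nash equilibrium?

67.1

∂u_i/∂c_i = α_i − 1, so town i contributes w_i if α_i > 1, else 0.
α_i > 1 for i ∈ {1}; NE contributions (13, 0, 0, 0), G = 13.
W^NE = Σw_i − G^NE + (Σα_i)·G^NE = 35 + 3.05·13 = 74.65.
Planner: ∂(Σu_j)/∂c_i = Σα_j − 1 = 3.05 > 0, so everyone contributes w_i; G^SO = 35, W^SO = 35 + 3.05·35 = 141.75.
Deadweight loss = 67.1.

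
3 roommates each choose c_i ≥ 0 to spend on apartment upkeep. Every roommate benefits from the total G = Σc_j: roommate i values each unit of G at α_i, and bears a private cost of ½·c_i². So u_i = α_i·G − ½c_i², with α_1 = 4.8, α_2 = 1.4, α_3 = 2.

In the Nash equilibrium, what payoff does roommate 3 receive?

14.4

Roommate i's FOC: ∂u_i/∂c_i = α_i − c_i = 0, so c_i* = α_i.
NE contributions = (4.8, 1.4, 2); G = 8.2.
u_3 = α_3·G − ½·(c_3)² = 2·8.2 − ½·2² = 14.4.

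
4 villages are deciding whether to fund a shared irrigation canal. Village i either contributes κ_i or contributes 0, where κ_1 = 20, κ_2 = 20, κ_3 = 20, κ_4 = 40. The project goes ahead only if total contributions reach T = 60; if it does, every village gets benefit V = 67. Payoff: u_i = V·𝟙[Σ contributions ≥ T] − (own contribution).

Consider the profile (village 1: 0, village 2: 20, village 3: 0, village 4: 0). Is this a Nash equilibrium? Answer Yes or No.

No

Total = 20 < 60: not provided.
Village 1 (pledges 0, payoff 0): pledging 20 → total 40, payoff -20. No gain.
Village 2 (pledges 20, payoff -20): dropping to 0 → total 0, payoff 0. Profitable deviation.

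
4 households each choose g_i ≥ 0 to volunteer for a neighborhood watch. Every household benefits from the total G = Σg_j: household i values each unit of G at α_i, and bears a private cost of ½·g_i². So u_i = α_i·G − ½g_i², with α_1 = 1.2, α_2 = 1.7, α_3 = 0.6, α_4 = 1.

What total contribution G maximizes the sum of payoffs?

18

Planner FOC: ∂(Σu_j)/∂g_i = (Σα_j) − g_i = 0, so g_i^SO = Σα_j = 4.5 for every i; G^SO = 18.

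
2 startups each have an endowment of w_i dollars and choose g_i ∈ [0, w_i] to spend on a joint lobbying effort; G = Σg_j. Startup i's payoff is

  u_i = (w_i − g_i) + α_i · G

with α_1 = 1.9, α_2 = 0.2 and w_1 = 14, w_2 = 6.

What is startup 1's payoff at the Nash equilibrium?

∂u_i/∂g_i = α_i − 1, so startup i contributes w_i if α_i > 1, else 0.
α_i > 1 for i ∈ {1}; NE contributions (14, 0), G = 14.
u_1 = (14 − 14) + 1.9·14 = 26.6.

26.6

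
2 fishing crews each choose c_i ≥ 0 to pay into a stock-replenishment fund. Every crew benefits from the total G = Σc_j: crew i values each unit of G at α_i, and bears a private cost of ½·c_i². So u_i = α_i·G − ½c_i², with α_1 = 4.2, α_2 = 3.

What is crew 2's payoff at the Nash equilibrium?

Crew i's FOC: ∂u_i/∂c_i = α_i − c_i = 0, so c_i* = α_i.
NE contributions = (4.2, 3); G = 7.2.
u_2 = α_2·G − ½·(c_2)² = 3·7.2 − ½·3² = 17.1.

17.1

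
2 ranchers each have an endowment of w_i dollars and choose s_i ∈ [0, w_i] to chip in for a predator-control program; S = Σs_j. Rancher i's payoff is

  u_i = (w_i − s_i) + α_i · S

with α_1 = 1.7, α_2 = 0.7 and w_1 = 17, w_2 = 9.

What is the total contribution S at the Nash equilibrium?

∂u_i/∂s_i = α_i − 1, so rancher i contributes w_i if α_i > 1, else 0.
α_i > 1 for i ∈ {1}; NE contributions (17, 0), S = 17.

17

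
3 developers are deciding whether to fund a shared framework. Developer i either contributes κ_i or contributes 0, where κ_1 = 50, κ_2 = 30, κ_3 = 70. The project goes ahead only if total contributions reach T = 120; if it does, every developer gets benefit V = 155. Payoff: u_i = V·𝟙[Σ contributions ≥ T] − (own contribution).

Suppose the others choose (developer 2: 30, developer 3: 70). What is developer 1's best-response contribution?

Others' total = 100. Contributing 50 brings total to 150 ≥ 120: gain V − κ_1 = 105.
Best response: 50.

50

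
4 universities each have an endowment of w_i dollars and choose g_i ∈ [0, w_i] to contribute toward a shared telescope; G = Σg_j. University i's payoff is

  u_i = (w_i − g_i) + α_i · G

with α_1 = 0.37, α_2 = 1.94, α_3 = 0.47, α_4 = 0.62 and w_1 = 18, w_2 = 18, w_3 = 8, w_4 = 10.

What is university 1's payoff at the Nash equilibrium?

24.66

∂u_i/∂g_i = α_i − 1, so university i contributes w_i if α_i > 1, else 0.
α_i > 1 for i ∈ {2}; NE contributions (0, 18, 0, 0), G = 18.
u_1 = (18 − 0) + 0.37·18 = 24.66.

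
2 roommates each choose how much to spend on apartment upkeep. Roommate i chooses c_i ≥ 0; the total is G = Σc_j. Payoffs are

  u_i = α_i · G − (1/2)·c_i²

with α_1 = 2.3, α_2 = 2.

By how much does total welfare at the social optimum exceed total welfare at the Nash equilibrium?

4.645

Roommate i's FOC: ∂u_i/∂c_i = α_i − c_i = 0, so c_i* = α_i.
NE contributions = (2.3, 2); G = 4.3.
W^NE = (Σα)·G − ½Σα_i² = 4.3² − ½·9.29 = 13.845.
Planner sets c_i = Σα_j = 4.3 for every i, so G^SO = 2·4.3 = 8.6.
W^SO = (Σα)·G^SO − ½·2·(Σα)² = (2/2)·4.3² = 18.49.
Deadweight loss = W^SO − W^NE = 4.645.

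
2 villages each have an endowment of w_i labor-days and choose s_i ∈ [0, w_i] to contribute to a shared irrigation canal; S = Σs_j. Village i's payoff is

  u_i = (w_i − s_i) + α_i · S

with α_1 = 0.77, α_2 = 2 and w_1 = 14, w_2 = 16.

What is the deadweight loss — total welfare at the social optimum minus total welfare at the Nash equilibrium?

∂u_i/∂s_i = α_i − 1, so village i contributes w_i if α_i > 1, else 0.
α_i > 1 for i ∈ {2}; NE contributions (0, 16), S = 16.
W^NE = Σw_i − S^NE + (Σα_i)·S^NE = 30 + 1.77·16 = 58.32.
Planner: ∂(Σu_j)/∂s_i = Σα_j − 1 = 1.77 > 0, so everyone contributes w_i; S^SO = 30, W^SO = 30 + 1.77·30 = 83.1.
Deadweight loss = 24.78.

24.78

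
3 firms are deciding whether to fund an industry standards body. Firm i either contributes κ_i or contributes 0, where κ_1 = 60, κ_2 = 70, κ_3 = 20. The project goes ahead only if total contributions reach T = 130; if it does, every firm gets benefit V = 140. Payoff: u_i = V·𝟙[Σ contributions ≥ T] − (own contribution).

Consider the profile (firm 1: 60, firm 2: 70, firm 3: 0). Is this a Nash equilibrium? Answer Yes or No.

Total = 130 ≥ 130: provided.
Firm 1 (pledges 60, payoff 80): dropping to 0 → total 70, payoff 0. No gain.
Firm 2 (pledges 70, payoff 70): dropping to 0 → total 60, payoff 0. No gain.
Firm 3 (pledges 0, payoff 140): pledging 20 → total 150, payoff 120. No gain.

Yes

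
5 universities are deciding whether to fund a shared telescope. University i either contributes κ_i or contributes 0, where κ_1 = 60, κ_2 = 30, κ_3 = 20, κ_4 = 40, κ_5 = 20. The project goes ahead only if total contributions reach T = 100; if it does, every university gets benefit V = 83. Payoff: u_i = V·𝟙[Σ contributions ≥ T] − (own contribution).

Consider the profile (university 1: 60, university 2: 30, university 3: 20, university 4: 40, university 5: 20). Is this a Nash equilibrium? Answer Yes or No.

No

Total = 170 ≥ 100: provided.
University 1 (pledges 60, payoff 23): dropping to 0 → total 110, payoff 83. Profitable deviation.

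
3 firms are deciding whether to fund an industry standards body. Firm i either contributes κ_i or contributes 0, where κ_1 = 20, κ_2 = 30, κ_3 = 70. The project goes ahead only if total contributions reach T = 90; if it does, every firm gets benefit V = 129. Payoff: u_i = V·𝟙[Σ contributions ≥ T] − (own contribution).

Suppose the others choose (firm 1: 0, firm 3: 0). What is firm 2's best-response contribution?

Others' total = 0. Even contributing 30 gives 30 < 90: no benefit either way.
Best response: 0.

0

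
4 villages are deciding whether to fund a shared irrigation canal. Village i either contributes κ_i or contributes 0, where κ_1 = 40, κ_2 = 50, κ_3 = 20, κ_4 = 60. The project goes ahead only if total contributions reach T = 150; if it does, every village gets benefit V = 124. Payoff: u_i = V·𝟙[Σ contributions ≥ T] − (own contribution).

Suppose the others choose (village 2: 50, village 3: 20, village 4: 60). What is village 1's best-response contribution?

Others' total = 130. Contributing 40 brings total to 170 ≥ 150: gain V − κ_1 = 84.
Best response: 40.

40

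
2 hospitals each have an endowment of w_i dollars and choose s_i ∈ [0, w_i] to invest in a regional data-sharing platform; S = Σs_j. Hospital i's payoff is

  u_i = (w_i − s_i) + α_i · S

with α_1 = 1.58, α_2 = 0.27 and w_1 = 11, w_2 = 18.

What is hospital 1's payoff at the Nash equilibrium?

17.38

∂u_i/∂s_i = α_i − 1, so hospital i contributes w_i if α_i > 1, else 0.
α_i > 1 for i ∈ {1}; NE contributions (11, 0), S = 11.
u_1 = (11 − 11) + 1.58·11 = 17.38.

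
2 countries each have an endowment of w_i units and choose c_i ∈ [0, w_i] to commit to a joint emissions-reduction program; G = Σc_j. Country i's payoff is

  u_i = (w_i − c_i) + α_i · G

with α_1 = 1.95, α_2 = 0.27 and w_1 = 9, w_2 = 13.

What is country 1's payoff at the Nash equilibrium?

17.55

∂u_i/∂c_i = α_i − 1, so country i contributes w_i if α_i > 1, else 0.
α_i > 1 for i ∈ {1}; NE contributions (9, 0), G = 9.
u_1 = (9 − 9) + 1.95·9 = 17.55.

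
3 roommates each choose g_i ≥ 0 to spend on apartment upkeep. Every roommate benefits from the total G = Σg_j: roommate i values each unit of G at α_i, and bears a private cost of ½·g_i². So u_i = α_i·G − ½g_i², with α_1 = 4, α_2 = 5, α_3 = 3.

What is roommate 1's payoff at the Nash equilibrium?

Roommate i's FOC: ∂u_i/∂g_i = α_i − g_i = 0, so g_i* = α_i.
NE contributions = (4, 5, 3); G = 12.
u_1 = α_1·G − ½·(g_1)² = 4·12 − ½·4² = 40.

40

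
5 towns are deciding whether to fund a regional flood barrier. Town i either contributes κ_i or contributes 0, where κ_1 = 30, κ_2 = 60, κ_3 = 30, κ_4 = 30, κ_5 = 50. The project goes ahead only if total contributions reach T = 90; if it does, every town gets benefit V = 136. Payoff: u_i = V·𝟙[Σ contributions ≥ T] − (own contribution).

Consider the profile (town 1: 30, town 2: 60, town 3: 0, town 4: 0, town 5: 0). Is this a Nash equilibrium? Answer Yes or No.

Total = 90 ≥ 90: provided.
Town 1 (pledges 30, payoff 106): dropping to 0 → total 60, payoff 0. No gain.
Town 2 (pledges 60, payoff 76): dropping to 0 → total 30, payoff 0. No gain.
Town 3 (pledges 0, payoff 136): pledging 30 → total 120, payoff 106. No gain.
Town 4 (pledges 0, payoff 136): pledging 30 → total 120, payoff 106. No gain.
Town 5 (pledges 0, payoff 136): pledging 50 → total 140, payoff 86. No gain.

Yes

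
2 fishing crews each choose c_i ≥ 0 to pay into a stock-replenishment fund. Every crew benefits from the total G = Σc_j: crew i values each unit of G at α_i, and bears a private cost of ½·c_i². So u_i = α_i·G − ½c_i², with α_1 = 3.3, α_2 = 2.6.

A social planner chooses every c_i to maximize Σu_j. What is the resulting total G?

11.8

Planner FOC: ∂(Σu_j)/∂c_i = (Σα_j) − c_i = 0, so c_i^SO = Σα_j = 5.9 for every i; G^SO = 11.8.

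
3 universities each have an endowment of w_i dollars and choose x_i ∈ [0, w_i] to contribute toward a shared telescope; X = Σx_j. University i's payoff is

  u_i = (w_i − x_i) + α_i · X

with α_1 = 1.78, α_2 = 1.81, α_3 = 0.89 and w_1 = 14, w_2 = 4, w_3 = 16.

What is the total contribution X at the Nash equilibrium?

∂u_i/∂x_i = α_i − 1, so university i contributes w_i if α_i > 1, else 0.
α_i > 1 for i ∈ {1, 2}; NE contributions (14, 4, 0), X = 18.

18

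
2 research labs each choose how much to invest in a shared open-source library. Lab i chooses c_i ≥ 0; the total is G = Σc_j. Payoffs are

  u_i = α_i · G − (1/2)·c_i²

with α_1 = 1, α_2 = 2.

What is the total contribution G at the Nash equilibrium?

3

Lab i's FOC: ∂u_i/∂c_i = α_i − c_i = 0, so c_i* = α_i.
NE contributions = (1, 2); G = 3.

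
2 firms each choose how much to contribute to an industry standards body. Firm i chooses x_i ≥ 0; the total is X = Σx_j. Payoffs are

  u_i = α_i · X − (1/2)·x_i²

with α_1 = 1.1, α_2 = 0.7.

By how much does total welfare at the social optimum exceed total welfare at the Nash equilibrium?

Firm i's FOC: ∂u_i/∂x_i = α_i − x_i = 0, so x_i* = α_i.
NE contributions = (1.1, 0.7); X = 1.8.
W^NE = (Σα)·X − ½Σα_i² = 1.8² − ½·1.7 = 2.39.
Planner sets x_i = Σα_j = 1.8 for every i, so X^SO = 2·1.8 = 3.6.
W^SO = (Σα)·X^SO − ½·2·(Σα)² = (2/2)·1.8² = 3.24.
Deadweight loss = W^SO − W^NE = 0.85.

0.85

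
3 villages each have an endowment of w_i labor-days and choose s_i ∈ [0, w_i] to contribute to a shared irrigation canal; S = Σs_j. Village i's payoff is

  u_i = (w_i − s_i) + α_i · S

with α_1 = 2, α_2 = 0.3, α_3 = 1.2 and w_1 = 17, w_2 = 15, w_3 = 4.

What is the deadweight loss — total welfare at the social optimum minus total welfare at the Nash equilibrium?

37.5

∂u_i/∂s_i = α_i − 1, so village i contributes w_i if α_i > 1, else 0.
α_i > 1 for i ∈ {1, 3}; NE contributions (17, 0, 4), S = 21.
W^NE = Σw_i − S^NE + (Σα_i)·S^NE = 36 + 2.5·21 = 88.5.
Planner: ∂(Σu_j)/∂s_i = Σα_j − 1 = 2.5 > 0, so everyone contributes w_i; S^SO = 36, W^SO = 36 + 2.5·36 = 126.
Deadweight loss = 37.5.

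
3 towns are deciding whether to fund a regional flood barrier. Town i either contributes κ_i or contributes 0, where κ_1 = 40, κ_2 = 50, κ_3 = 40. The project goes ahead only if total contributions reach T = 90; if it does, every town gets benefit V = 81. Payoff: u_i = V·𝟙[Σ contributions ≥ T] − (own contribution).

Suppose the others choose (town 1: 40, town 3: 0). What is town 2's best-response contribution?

Others' total = 40. Contributing 50 brings total to 90 ≥ 90: gain V − κ_2 = 31.
Best response: 50.

50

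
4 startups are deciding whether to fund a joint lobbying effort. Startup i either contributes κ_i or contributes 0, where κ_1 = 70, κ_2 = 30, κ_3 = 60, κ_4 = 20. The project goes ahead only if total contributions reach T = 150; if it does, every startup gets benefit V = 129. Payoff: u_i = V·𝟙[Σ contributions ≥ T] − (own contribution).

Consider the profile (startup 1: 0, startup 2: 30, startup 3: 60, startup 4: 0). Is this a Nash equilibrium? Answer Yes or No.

No

Total = 90 < 150: not provided.
Startup 1 (pledges 0, payoff 0): pledging 70 → total 160, payoff 59. Profitable deviation.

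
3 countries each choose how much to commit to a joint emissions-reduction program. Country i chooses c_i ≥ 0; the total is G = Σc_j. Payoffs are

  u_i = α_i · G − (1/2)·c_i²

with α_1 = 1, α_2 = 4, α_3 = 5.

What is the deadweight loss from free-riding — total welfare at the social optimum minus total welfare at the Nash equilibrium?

71

Country i's FOC: ∂u_i/∂c_i = α_i − c_i = 0, so c_i* = α_i.
NE contributions = (1, 4, 5); G = 10.
W^NE = (Σα)·G − ½Σα_i² = 10² − ½·42 = 79.
Planner sets c_i = Σα_j = 10 for every i, so G^SO = 3·10 = 30.
W^SO = (Σα)·G^SO − ½·3·(Σα)² = (3/2)·10² = 150.
Deadweight loss = W^SO − W^NE = 71.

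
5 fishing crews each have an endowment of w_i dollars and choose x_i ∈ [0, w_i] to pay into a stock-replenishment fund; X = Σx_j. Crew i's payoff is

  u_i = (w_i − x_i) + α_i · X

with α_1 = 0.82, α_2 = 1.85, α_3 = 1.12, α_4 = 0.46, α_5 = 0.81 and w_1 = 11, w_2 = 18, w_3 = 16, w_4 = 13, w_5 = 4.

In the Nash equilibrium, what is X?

∂u_i/∂x_i = α_i − 1, so crew i contributes w_i if α_i > 1, else 0.
α_i > 1 for i ∈ {2, 3}; NE contributions (0, 18, 16, 0, 0), X = 34.

34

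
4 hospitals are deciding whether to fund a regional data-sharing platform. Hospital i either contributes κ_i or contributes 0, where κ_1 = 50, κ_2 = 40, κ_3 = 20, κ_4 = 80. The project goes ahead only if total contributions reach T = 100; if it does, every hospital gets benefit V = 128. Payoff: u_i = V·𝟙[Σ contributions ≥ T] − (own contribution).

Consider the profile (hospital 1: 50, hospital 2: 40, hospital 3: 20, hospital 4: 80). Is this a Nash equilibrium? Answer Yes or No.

No

Total = 190 ≥ 100: provided.
Hospital 1 (pledges 50, payoff 78): dropping to 0 → total 140, payoff 128. Profitable deviation.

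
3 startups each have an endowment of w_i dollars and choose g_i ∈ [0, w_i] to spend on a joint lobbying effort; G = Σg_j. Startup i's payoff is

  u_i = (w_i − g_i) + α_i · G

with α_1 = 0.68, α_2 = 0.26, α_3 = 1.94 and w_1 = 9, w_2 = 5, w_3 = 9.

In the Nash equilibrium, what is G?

9

∂u_i/∂g_i = α_i − 1, so startup i contributes w_i if α_i > 1, else 0.
α_i > 1 for i ∈ {3}; NE contributions (0, 0, 9), G = 9.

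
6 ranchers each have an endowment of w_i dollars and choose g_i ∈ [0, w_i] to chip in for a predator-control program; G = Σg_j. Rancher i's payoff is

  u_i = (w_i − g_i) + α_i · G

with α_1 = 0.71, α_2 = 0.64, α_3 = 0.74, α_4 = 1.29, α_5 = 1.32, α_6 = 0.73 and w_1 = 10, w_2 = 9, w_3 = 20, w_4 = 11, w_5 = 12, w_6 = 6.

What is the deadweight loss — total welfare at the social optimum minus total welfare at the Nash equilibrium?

∂u_i/∂g_i = α_i − 1, so rancher i contributes w_i if α_i > 1, else 0.
α_i > 1 for i ∈ {4, 5}; NE contributions (0, 0, 0, 11, 12, 0), G = 23.
W^NE = Σw_i − G^NE + (Σα_i)·G^NE = 68 + 4.43·23 = 169.89.
Planner: ∂(Σu_j)/∂g_i = Σα_j − 1 = 4.43 > 0, so everyone contributes w_i; G^SO = 68, W^SO = 68 + 4.43·68 = 369.24.
Deadweight loss = 199.35.

199.35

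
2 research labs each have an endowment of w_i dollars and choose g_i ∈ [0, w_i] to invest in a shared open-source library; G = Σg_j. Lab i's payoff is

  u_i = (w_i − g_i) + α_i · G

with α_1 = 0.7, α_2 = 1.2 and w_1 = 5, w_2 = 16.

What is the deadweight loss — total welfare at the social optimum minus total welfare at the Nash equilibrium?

4.5

∂u_i/∂g_i = α_i − 1, so lab i contributes w_i if α_i > 1, else 0.
α_i > 1 for i ∈ {2}; NE contributions (0, 16), G = 16.
W^NE = Σw_i − G^NE + (Σα_i)·G^NE = 21 + 0.9·16 = 35.4.
Planner: ∂(Σu_j)/∂g_i = Σα_j − 1 = 0.9 > 0, so everyone contributes w_i; G^SO = 21, W^SO = 21 + 0.9·21 = 39.9.
Deadweight loss = 4.5.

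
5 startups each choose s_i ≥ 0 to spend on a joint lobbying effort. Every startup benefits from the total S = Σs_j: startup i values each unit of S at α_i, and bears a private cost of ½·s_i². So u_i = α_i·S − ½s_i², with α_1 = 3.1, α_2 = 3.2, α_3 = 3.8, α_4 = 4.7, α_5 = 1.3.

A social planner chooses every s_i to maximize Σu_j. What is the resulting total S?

Planner FOC: ∂(Σu_j)/∂s_i = (Σα_j) − s_i = 0, so s_i^SO = Σα_j = 16.1 for every i; S^SO = 80.5.

80.5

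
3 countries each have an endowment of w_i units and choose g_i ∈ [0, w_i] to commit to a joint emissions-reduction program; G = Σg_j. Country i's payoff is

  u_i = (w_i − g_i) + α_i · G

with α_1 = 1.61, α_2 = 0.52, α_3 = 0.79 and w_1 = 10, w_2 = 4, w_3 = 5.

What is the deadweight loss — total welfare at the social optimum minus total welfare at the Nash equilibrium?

17.28

∂u_i/∂g_i = α_i − 1, so country i contributes w_i if α_i > 1, else 0.
α_i > 1 for i ∈ {1}; NE contributions (10, 0, 0), G = 10.
W^NE = Σw_i − G^NE + (Σα_i)·G^NE = 19 + 1.92·10 = 38.2.
Planner: ∂(Σu_j)/∂g_i = Σα_j − 1 = 1.92 > 0, so everyone contributes w_i; G^SO = 19, W^SO = 19 + 1.92·19 = 55.48.
Deadweight loss = 17.28.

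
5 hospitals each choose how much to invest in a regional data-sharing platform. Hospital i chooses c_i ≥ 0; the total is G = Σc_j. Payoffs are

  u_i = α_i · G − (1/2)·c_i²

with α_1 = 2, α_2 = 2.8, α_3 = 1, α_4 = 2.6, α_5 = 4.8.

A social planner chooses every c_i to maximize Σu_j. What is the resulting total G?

66

Planner FOC: ∂(Σu_j)/∂c_i = (Σα_j) − c_i = 0, so c_i^SO = Σα_j = 13.2 for every i; G^SO = 66.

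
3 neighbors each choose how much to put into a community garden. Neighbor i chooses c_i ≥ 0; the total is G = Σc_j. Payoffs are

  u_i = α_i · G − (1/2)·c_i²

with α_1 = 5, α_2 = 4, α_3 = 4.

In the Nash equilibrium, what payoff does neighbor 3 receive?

44

Neighbor i's FOC: ∂u_i/∂c_i = α_i − c_i = 0, so c_i* = α_i.
NE contributions = (5, 4, 4); G = 13.
u_3 = α_3·G − ½·(c_3)² = 4·13 − ½·4² = 44.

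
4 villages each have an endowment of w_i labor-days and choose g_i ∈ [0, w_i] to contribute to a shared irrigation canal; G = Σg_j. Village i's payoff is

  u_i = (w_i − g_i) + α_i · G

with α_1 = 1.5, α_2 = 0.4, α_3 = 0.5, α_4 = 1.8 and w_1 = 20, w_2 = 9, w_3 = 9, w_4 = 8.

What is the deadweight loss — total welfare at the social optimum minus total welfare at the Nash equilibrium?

∂u_i/∂g_i = α_i − 1, so village i contributes w_i if α_i > 1, else 0.
α_i > 1 for i ∈ {1, 4}; NE contributions (20, 0, 0, 8), G = 28.
W^NE = Σw_i − G^NE + (Σα_i)·G^NE = 46 + 3.2·28 = 135.6.
Planner: ∂(Σu_j)/∂g_i = Σα_j − 1 = 3.2 > 0, so everyone contributes w_i; G^SO = 46, W^SO = 46 + 3.2·46 = 193.2.
Deadweight loss = 57.6.

57.6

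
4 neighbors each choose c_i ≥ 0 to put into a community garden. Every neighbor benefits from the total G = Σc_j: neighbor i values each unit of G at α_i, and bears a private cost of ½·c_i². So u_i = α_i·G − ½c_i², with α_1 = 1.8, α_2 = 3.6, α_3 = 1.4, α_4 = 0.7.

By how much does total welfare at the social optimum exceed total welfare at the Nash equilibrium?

65.575

Neighbor i's FOC: ∂u_i/∂c_i = α_i − c_i = 0, so c_i* = α_i.
NE contributions = (1.8, 3.6, 1.4, 0.7); G = 7.5.
W^NE = (Σα)·G − ½Σα_i² = 7.5² − ½·18.65 = 46.925.
Planner sets c_i = Σα_j = 7.5 for every i, so G^SO = 4·7.5 = 30.
W^SO = (Σα)·G^SO − ½·4·(Σα)² = (4/2)·7.5² = 112.5.
Deadweight loss = W^SO − W^NE = 65.575.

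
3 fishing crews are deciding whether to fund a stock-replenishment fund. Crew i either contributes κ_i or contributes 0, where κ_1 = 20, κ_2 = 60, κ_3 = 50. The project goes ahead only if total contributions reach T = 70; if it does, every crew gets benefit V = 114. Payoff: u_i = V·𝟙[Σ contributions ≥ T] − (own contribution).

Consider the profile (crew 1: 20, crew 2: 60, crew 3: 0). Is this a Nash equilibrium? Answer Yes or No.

Yes

Total = 80 ≥ 70: provided.
Crew 1 (pledges 20, payoff 94): dropping to 0 → total 60, payoff 0. No gain.
Crew 2 (pledges 60, payoff 54): dropping to 0 → total 20, payoff 0. No gain.
Crew 3 (pledges 0, payoff 114): pledging 50 → total 130, payoff 64. No gain.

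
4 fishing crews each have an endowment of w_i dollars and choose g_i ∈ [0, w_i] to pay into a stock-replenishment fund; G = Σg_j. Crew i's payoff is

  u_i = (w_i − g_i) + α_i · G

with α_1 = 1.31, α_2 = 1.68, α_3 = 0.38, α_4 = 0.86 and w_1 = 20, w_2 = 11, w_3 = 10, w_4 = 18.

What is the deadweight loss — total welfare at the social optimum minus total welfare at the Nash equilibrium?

90.44

∂u_i/∂g_i = α_i − 1, so crew i contributes w_i if α_i > 1, else 0.
α_i > 1 for i ∈ {1, 2}; NE contributions (20, 11, 0, 0), G = 31.
W^NE = Σw_i − G^NE + (Σα_i)·G^NE = 59 + 3.23·31 = 159.13.
Planner: ∂(Σu_j)/∂g_i = Σα_j − 1 = 3.23 > 0, so everyone contributes w_i; G^SO = 59, W^SO = 59 + 3.23·59 = 249.57.
Deadweight loss = 90.44.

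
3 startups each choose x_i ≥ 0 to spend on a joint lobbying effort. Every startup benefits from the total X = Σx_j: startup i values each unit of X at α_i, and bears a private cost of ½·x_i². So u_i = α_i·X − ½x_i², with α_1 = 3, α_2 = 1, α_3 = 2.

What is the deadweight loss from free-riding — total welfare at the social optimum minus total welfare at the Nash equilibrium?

Startup i's FOC: ∂u_i/∂x_i = α_i − x_i = 0, so x_i* = α_i.
NE contributions = (3, 1, 2); X = 6.
W^NE = (Σα)·X − ½Σα_i² = 6² − ½·14 = 29.
Planner sets x_i = Σα_j = 6 for every i, so X^SO = 3·6 = 18.
W^SO = (Σα)·X^SO − ½·3·(Σα)² = (3/2)·6² = 54.
Deadweight loss = W^SO − W^NE = 25.

25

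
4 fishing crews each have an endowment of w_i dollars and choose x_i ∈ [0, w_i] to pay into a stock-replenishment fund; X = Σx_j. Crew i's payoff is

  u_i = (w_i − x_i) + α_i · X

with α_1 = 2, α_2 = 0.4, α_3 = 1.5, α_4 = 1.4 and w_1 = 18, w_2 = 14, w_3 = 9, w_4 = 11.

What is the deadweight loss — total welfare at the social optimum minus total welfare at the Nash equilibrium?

60.2

∂u_i/∂x_i = α_i − 1, so crew i contributes w_i if α_i > 1, else 0.
α_i > 1 for i ∈ {1, 3, 4}; NE contributions (18, 0, 9, 11), X = 38.
W^NE = Σw_i − X^NE + (Σα_i)·X^NE = 52 + 4.3·38 = 215.4.
Planner: ∂(Σu_j)/∂x_i = Σα_j − 1 = 4.3 > 0, so everyone contributes w_i; X^SO = 52, W^SO = 52 + 4.3·52 = 275.6.
Deadweight loss = 60.2.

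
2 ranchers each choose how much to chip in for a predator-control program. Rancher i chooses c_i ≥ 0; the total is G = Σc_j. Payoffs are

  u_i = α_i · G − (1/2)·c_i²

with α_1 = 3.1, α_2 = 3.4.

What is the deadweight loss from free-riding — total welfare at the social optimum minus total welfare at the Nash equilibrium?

Rancher i's FOC: ∂u_i/∂c_i = α_i − c_i = 0, so c_i* = α_i.
NE contributions = (3.1, 3.4); G = 6.5.
W^NE = (Σα)·G − ½Σα_i² = 6.5² − ½·21.17 = 31.665.
Planner sets c_i = Σα_j = 6.5 for every i, so G^SO = 2·6.5 = 13.
W^SO = (Σα)·G^SO − ½·2·(Σα)² = (2/2)·6.5² = 42.25.
Deadweight loss = W^SO − W^NE = 10.585.

10.585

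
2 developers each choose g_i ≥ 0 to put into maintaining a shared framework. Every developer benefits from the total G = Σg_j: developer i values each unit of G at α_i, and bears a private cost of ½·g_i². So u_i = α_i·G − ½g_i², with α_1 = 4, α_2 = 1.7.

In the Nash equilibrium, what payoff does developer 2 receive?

Developer i's FOC: ∂u_i/∂g_i = α_i − g_i = 0, so g_i* = α_i.
NE contributions = (4, 1.7); G = 5.7.
u_2 = α_2·G − ½·(g_2)² = 1.7·5.7 − ½·1.7² = 8.245.

8.245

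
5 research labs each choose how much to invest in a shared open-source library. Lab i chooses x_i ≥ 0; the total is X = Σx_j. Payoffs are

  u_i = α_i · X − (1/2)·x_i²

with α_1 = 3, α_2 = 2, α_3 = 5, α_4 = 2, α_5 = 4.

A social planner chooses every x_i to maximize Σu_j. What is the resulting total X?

80

Planner FOC: ∂(Σu_j)/∂x_i = (Σα_j) − x_i = 0, so x_i^SO = Σα_j = 16 for every i; X^SO = 80.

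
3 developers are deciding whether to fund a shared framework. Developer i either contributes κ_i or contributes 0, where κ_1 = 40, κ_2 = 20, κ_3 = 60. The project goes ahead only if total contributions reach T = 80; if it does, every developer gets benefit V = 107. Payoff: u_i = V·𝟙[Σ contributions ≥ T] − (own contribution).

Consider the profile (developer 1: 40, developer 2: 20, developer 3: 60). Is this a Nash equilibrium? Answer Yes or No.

No

Total = 120 ≥ 80: provided.
Developer 1 (pledges 40, payoff 67): dropping to 0 → total 80, payoff 107. Profitable deviation.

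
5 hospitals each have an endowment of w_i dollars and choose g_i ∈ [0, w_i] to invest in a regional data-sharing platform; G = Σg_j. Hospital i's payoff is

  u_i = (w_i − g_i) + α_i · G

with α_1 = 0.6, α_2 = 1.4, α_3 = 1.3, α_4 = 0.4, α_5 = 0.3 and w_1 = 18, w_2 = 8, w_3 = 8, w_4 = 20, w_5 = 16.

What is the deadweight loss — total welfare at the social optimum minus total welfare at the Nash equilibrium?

162

∂u_i/∂g_i = α_i − 1, so hospital i contributes w_i if α_i > 1, else 0.
α_i > 1 for i ∈ {2, 3}; NE contributions (0, 8, 8, 0, 0), G = 16.
W^NE = Σw_i − G^NE + (Σα_i)·G^NE = 70 + 3·16 = 118.
Planner: ∂(Σu_j)/∂g_i = Σα_j − 1 = 3 > 0, so everyone contributes w_i; G^SO = 70, W^SO = 70 + 3·70 = 280.
Deadweight loss = 162.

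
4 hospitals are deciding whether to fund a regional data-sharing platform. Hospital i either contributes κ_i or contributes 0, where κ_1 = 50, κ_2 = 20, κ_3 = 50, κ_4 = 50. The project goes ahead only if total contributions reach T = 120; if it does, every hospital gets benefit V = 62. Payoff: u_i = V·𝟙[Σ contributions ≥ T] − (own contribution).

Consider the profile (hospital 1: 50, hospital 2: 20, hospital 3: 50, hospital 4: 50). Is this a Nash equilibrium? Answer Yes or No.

Total = 170 ≥ 120: provided.
Hospital 1 (pledges 50, payoff 12): dropping to 0 → total 120, payoff 62. Profitable deviation.

No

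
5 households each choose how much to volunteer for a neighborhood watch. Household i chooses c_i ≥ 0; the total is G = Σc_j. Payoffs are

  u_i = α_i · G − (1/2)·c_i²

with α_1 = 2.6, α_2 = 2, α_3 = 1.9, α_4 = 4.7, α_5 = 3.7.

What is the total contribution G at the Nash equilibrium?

Household i's FOC: ∂u_i/∂c_i = α_i − c_i = 0, so c_i* = α_i.
NE contributions = (2.6, 2, 1.9, 4.7, 3.7); G = 14.9.

14.9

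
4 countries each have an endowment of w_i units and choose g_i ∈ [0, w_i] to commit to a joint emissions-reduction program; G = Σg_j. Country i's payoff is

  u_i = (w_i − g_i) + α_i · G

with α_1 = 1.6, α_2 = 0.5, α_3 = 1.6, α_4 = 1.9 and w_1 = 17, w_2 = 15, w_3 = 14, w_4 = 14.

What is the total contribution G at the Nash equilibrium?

∂u_i/∂g_i = α_i − 1, so country i contributes w_i if α_i > 1, else 0.
α_i > 1 for i ∈ {1, 3, 4}; NE contributions (17, 0, 14, 14), G = 45.

45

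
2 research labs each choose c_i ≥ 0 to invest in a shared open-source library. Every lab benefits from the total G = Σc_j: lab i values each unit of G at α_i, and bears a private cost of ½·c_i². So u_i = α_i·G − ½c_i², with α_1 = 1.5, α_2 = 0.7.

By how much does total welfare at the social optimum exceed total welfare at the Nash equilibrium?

Lab i's FOC: ∂u_i/∂c_i = α_i − c_i = 0, so c_i* = α_i.
NE contributions = (1.5, 0.7); G = 2.2.
W^NE = (Σα)·G − ½Σα_i² = 2.2² − ½·2.74 = 3.47.
Planner sets c_i = Σα_j = 2.2 for every i, so G^SO = 2·2.2 = 4.4.
W^SO = (Σα)·G^SO − ½·2·(Σα)² = (2/2)·2.2² = 4.84.
Deadweight loss = W^SO − W^NE = 1.37.

1.37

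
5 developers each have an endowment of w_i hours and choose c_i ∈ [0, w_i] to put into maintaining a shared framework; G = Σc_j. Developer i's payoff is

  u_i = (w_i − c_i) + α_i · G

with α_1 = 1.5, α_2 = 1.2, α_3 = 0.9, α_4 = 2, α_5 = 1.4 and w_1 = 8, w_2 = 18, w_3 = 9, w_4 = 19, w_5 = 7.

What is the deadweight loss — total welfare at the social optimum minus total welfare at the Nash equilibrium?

54

∂u_i/∂c_i = α_i − 1, so developer i contributes w_i if α_i > 1, else 0.
α_i > 1 for i ∈ {1, 2, 4, 5}; NE contributions (8, 18, 0, 19, 7), G = 52.
W^NE = Σw_i − G^NE + (Σα_i)·G^NE = 61 + 6·52 = 373.
Planner: ∂(Σu_j)/∂c_i = Σα_j − 1 = 6 > 0, so everyone contributes w_i; G^SO = 61, W^SO = 61 + 6·61 = 427.
Deadweight loss = 54.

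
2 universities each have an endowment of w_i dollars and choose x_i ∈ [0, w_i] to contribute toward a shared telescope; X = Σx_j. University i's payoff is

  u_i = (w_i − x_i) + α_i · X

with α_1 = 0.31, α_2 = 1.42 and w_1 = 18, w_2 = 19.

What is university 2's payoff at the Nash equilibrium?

26.98

∂u_i/∂x_i = α_i − 1, so university i contributes w_i if α_i > 1, else 0.
α_i > 1 for i ∈ {2}; NE contributions (0, 19), X = 19.
u_2 = (19 − 19) + 1.42·19 = 26.98.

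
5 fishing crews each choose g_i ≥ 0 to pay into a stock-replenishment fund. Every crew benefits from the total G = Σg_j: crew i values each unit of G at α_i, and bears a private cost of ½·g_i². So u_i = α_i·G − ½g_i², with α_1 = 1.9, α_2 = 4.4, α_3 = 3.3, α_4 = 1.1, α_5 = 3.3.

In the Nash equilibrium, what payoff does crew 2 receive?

Crew i's FOC: ∂u_i/∂g_i = α_i − g_i = 0, so g_i* = α_i.
NE contributions = (1.9, 4.4, 3.3, 1.1, 3.3); G = 14.
u_2 = α_2·G − ½·(g_2)² = 4.4·14 − ½·4.4² = 51.92.

51.92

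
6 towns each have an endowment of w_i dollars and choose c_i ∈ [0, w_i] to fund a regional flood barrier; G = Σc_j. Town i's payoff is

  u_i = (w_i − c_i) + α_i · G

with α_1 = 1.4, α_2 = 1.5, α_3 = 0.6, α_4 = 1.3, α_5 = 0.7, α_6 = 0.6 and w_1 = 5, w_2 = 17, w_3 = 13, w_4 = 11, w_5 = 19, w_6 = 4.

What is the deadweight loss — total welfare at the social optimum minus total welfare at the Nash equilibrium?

∂u_i/∂c_i = α_i − 1, so town i contributes w_i if α_i > 1, else 0.
α_i > 1 for i ∈ {1, 2, 4}; NE contributions (5, 17, 0, 11, 0, 0), G = 33.
W^NE = Σw_i − G^NE + (Σα_i)·G^NE = 69 + 5.1·33 = 237.3.
Planner: ∂(Σu_j)/∂c_i = Σα_j − 1 = 5.1 > 0, so everyone contributes w_i; G^SO = 69, W^SO = 69 + 5.1·69 = 420.9.
Deadweight loss = 183.6.

183.6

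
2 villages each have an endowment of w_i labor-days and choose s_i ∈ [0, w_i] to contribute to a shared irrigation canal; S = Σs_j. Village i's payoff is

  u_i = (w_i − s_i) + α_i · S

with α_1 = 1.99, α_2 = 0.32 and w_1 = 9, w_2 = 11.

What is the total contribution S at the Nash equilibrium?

∂u_i/∂s_i = α_i − 1, so village i contributes w_i if α_i > 1, else 0.
α_i > 1 for i ∈ {1}; NE contributions (9, 0), S = 9.

9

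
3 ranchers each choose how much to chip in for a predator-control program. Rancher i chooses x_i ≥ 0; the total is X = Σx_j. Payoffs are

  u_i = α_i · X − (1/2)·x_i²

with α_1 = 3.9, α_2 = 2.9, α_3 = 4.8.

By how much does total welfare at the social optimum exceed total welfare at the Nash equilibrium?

90.61

Rancher i's FOC: ∂u_i/∂x_i = α_i − x_i = 0, so x_i* = α_i.
NE contributions = (3.9, 2.9, 4.8); X = 11.6.
W^NE = (Σα)·X − ½Σα_i² = 11.6² − ½·46.66 = 111.23.
Planner sets x_i = Σα_j = 11.6 for every i, so X^SO = 3·11.6 = 34.8.
W^SO = (Σα)·X^SO − ½·3·(Σα)² = (3/2)·11.6² = 201.84.
Deadweight loss = W^SO − W^NE = 90.61.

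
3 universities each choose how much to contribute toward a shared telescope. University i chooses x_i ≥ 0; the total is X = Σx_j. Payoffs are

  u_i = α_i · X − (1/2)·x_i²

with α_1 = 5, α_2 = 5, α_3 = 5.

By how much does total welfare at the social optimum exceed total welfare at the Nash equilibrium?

University i's FOC: ∂u_i/∂x_i = α_i − x_i = 0, so x_i* = α_i.
NE contributions = (5, 5, 5); X = 15.
W^NE = (Σα)·X − ½Σα_i² = 15² − ½·75 = 187.5.
Planner sets x_i = Σα_j = 15 for every i, so X^SO = 3·15 = 45.
W^SO = (Σα)·X^SO − ½·3·(Σα)² = (3/2)·15² = 337.5.
Deadweight loss = W^SO − W^NE = 150.

150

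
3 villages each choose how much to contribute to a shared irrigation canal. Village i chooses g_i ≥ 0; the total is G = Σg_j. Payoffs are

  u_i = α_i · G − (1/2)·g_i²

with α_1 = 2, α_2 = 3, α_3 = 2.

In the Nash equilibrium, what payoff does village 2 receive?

16.5

Village i's FOC: ∂u_i/∂g_i = α_i − g_i = 0, so g_i* = α_i.
NE contributions = (2, 3, 2); G = 7.
u_2 = α_2·G − ½·(g_2)² = 3·7 − ½·3² = 16.5.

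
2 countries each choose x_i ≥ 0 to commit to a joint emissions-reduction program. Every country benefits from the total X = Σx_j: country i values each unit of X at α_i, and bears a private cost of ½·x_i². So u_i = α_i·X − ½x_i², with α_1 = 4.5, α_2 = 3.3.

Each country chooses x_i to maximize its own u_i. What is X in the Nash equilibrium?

Country i's FOC: ∂u_i/∂x_i = α_i − x_i = 0, so x_i* = α_i.
NE contributions = (4.5, 3.3); X = 7.8.

7.8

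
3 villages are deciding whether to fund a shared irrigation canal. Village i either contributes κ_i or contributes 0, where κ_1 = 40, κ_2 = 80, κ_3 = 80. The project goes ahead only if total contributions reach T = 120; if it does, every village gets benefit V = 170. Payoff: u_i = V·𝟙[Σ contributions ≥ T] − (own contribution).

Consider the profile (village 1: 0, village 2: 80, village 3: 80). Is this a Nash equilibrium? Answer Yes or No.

Yes

Total = 160 ≥ 120: provided.
Village 1 (pledges 0, payoff 170): pledging 40 → total 200, payoff 130. No gain.
Village 2 (pledges 80, payoff 90): dropping to 0 → total 80, payoff 0. No gain.
Village 3 (pledges 80, payoff 90): dropping to 0 → total 80, payoff 0. No gain.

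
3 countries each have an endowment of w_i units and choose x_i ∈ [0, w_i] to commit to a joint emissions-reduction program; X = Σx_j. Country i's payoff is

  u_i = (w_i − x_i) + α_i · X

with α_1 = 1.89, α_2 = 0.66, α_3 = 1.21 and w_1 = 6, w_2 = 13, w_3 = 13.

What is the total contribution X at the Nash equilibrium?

∂u_i/∂x_i = α_i − 1, so country i contributes w_i if α_i > 1, else 0.
α_i > 1 for i ∈ {1, 3}; NE contributions (6, 0, 13), X = 19.

19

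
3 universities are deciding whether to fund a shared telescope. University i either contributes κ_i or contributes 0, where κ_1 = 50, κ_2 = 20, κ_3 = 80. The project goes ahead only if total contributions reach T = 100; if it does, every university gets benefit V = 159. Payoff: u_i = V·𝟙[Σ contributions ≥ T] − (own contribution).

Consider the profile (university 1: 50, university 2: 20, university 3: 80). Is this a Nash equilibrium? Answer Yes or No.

No

Total = 150 ≥ 100: provided.
University 1 (pledges 50, payoff 109): dropping to 0 → total 100, payoff 159. Profitable deviation.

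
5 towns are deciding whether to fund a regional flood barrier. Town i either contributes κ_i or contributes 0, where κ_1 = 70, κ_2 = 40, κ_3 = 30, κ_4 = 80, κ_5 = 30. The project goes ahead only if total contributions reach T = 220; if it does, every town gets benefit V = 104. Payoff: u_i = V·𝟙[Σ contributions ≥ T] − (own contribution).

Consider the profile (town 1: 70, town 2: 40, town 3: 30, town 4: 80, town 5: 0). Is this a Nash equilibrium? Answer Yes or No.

Yes

Total = 220 ≥ 220: provided.
Town 1 (pledges 70, payoff 34): dropping to 0 → total 150, payoff 0. No gain.
Town 2 (pledges 40, payoff 64): dropping to 0 → total 180, payoff 0. No gain.
Town 3 (pledges 30, payoff 74): dropping to 0 → total 190, payoff 0. No gain.
Town 4 (pledges 80, payoff 24): dropping to 0 → total 140, payoff 0. No gain.
Town 5 (pledges 0, payoff 104): pledging 30 → total 250, payoff 74. No gain.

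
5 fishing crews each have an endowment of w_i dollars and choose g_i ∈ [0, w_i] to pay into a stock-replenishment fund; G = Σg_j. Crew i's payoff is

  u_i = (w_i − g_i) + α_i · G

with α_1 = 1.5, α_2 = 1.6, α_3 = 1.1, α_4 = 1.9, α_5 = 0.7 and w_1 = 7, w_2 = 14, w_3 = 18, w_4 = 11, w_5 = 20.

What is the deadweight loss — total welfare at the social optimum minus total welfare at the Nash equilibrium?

116

∂u_i/∂g_i = α_i − 1, so crew i contributes w_i if α_i > 1, else 0.
α_i > 1 for i ∈ {1, 2, 3, 4}; NE contributions (7, 14, 18, 11, 0), G = 50.
W^NE = Σw_i − G^NE + (Σα_i)·G^NE = 70 + 5.8·50 = 360.
Planner: ∂(Σu_j)/∂g_i = Σα_j − 1 = 5.8 > 0, so everyone contributes w_i; G^SO = 70, W^SO = 70 + 5.8·70 = 476.
Deadweight loss = 116.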